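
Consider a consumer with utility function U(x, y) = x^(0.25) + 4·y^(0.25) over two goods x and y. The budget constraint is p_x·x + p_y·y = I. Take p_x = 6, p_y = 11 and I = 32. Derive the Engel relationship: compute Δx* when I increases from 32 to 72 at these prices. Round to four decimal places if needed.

Δx* = 1.0774

With the ratio pinned down, the budget gives x* = I/(p_x + p_y·(y/x)) and y* = (y/x)·x*.
Numerically y/x = 2.829815, so x* = 32/(6 + 11·2.829815) = 0.8619.
At I' = 72: x* = 1.9392. Change: 1.9392 − 0.8619 = 1.0774.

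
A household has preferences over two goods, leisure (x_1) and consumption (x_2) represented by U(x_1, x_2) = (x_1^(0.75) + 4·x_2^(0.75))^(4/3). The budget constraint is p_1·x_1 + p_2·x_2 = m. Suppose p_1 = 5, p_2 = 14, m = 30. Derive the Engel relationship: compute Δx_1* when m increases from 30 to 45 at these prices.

Δx_1* = 0.2369

MRS = MU_x_1/MU_x_2 = (1/4)·(x_2/x_1)^(0.25). Set equal to p_1/p_2.
Solve for the ratio: x_2/x_1 = [4·p_1/p_2]^(4).
Substitute x_2 = (x_2/x_1)·x_1 into the budget: x_1* = m/(p_1 + p_2·(x_2/x_1)).
Numerically x_2/x_1 = 4.164931, so x_1* = 30/(5 + 14·4.164931) = 0.4739.
At m' = 45: x_1* = 0.7108. Change: 0.7108 − 0.4739 = 0.2369.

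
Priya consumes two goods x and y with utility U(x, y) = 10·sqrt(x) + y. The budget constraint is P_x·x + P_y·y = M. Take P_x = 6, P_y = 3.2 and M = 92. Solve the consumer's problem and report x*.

MU_x = 5/√x, MU_y = 1. Tangency: 5/√x = P_x/P_y.
Solve: √x = 5·P_y/P_x, so x*(P_x,P_y) = (5·P_y/P_x)², and y* = (M − P_x·x*)/P_y.
Plugging in: x* = (5·3.2/6)² = 7.1111.

x* = 7.1111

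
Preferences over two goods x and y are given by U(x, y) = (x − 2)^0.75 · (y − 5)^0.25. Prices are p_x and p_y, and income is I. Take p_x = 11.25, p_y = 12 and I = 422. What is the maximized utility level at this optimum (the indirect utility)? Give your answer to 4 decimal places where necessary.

Let x' = x−2, y' = y−5. MRS = 3·y'/x' = p_x/p_y.
Substituting into the budget: x* = 2 + 0.75·(I − 2·p_x − 5·p_y)/p_x, and y* = 5 + 0.25·(…)/p_y.
Discretionary income = 422 − 2·11.25 − 5·12 = 339.5; x* = 2 + 0.75·339.5/11.25 = 24.6333; y* = 5 + 0.25·339.5/12 = 12.0729.
Utility at the optimum: U(24.6333, 12.0729) = 16.9224.

V = 16.9224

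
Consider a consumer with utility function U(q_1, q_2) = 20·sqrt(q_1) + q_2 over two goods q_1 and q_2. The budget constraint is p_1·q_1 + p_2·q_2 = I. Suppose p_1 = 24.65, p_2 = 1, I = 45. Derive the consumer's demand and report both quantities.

q_1* = 0.1646, q_2* = 40.9432

MU_q_1 = 10/√q_1, MU_q_2 = 1. Tangency: 10/√q_1 = p_1/p_2.
Solve: √q_1 = 10·p_2/p_1, so q_1*(p_1,p_2) = (10·p_2/p_1)², and q_2* = (I − p_1·q_1*)/p_2.
Plugging in: q_1* = (10·1/24.65)² = 0.1646, q_2* = 40.9432.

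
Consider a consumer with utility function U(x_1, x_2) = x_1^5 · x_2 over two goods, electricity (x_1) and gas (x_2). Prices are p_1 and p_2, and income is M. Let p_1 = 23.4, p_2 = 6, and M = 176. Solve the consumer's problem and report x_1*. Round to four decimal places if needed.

x_1* = 6.2678

The MRS is 5·x_2/x_1. Set MRS = p_1/p_2.
Rearranging, p_2·x_2 = (1/5)·p_1·x_1. Substituting into the budget gives p_1·x_1·(1 + (1/5)) = M.
Demand: x_1*(p_1,p_2,M) = 5/6·M/p_1 and x_2* = 1/6·M/p_2.
At p_1=23.4, p_2=6, M=176: x_1* = 5/6·176/23.4 = 6.2678.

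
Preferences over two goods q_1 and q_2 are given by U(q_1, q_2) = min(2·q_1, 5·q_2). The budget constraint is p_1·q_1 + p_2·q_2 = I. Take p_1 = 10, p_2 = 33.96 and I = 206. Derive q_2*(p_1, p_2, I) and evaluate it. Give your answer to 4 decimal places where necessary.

Leontief preferences: the optimum is at the kink where q_1/5 = q_2/2, i.e. q_2 = (2/5)·q_1.
Budget: p_1·q_1 + p_2·(2/5)·q_1 = I, so (5·p_1 + 2·p_2)·q_1 = 5·I.
Demand: q_1*(p_1,p_2,I) = 5·I/(5·p_1 + 2·p_2), q_2* = 2·I/(5·p_1 + 2·p_2).
Here 5·10 + 2·33.96 = 117.92, giving q_2* = 3.4939.

q_2* = 3.4939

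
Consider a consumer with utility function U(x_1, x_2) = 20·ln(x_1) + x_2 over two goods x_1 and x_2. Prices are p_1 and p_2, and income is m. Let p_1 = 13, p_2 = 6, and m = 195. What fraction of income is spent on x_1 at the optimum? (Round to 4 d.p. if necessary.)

MU_x_1 = 20/x_1, MU_x_2 = 1. Tangency: 20/x_1 = p_1/p_2.
So x_1*(p_1,p_2) = 20·p_2/p_1, independent of income; and x_2* = (m − 20·p_2)/p_2.
At the given prices: x_1* = 20·6/13 = 9.2308, and x_2* = 12.5.
Expenditure on x_1: 13·9.2308 = 120; share = 0.6154.

share on x_1 = 0.6154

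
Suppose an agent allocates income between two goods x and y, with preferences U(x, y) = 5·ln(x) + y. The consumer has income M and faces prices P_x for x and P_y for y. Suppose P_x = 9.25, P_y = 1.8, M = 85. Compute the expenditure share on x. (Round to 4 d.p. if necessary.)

share on x = 0.1059

MU_x = 5/x, MU_y = 1. Tangency: 5/x = P_x/P_y.
So x*(P_x,P_y) = 5·P_y/P_x, independent of income; and y* = (M − 5·P_y)/P_y.
At the given prices: x* = 5·1.8/9.25 = 0.973, and y* = 42.2222.
Expenditure on x: 9.25·0.973 = 9; share = 0.1059.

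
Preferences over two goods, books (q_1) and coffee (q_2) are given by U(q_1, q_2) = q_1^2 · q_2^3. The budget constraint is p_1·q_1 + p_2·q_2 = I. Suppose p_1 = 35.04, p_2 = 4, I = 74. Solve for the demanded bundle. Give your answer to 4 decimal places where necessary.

Demand: q_1*(p_1,p_2,I) = 0.4·I/p_1 and q_2* = 0.6·I/p_2.
At p_1=35.04, p_2=4, I=74: q_1* = 0.4·74/35.04 = 0.8447, q_2* = 11.1.

q_1* = 0.8447, q_2* = 11.1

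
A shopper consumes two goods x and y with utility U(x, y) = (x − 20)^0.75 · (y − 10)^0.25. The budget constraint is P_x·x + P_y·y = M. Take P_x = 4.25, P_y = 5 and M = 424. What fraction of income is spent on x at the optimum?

share on x = 0.7117

Let x' = x−20, y' = y−10. MRS = 3·y'/x' = P_x/P_y.
After buying the subsistence bundle (20, 10), a share 0.75 of the remaining income goes to x: x* = 20 + 0.75·(M − 20P_x − 10P_y)/P_x.
Discretionary income = 424 − 20·4.25 − 10·5 = 289; x* = 20 + 0.75·289/4.25 = 71; y* = 10 + 0.25·289/5 = 24.45.
Expenditure on x: 4.25·71 = 301.75; share = 0.7117.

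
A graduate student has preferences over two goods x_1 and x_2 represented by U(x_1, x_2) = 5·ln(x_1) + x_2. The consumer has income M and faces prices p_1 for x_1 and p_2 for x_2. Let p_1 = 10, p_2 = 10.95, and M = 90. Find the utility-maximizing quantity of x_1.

Set MRS = p_1/p_2: (5/x_1)/1 = p_1/p_2.
So x_1*(p_1,p_2) = 5·p_2/p_1, independent of income; and x_2* = (M − 5·p_2)/p_2.
At the given prices: x_1* = 5·10.95/10 = 5.475.

x_1* = 5.475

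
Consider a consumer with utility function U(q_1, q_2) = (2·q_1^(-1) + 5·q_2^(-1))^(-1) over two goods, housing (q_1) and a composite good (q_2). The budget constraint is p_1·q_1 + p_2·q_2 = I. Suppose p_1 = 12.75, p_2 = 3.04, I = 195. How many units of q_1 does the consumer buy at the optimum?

q_1* = 8.6307

With the ratio pinned down, the budget gives q_1* = I/(p_1 + p_2·(q_2/q_1)) and q_2* = (q_2/q_1)·q_1*.
Numerically q_2/q_1 = 3.238085, so q_1* = 195/(12.75 + 3.04·3.238085) = 8.6307.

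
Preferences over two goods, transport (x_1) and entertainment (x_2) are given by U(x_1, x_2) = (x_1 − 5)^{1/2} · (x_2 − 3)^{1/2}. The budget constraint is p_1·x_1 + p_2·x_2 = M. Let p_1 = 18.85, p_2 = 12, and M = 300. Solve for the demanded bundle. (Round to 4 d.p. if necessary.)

MRS = (x_2−3)/(x_1−5). Tangency with p_1/p_2 gives x_2−3 = (p_1/p_2)·(x_1−5).
After buying the subsistence bundle (5, 3), a share 0.5 of the remaining income goes to x_1: x_1* = 5 + 0.5·(M − 5p_1 − 3p_2)/p_1.
Discretionary income = 300 − 5·18.85 − 3·12 = 169.75; x_1* = 5 + 0.5·169.75/18.85 = 9.5027; x_2* = 3 + 0.5·169.75/12 = 10.0729.

x_1* = 9.5027, x_2* = 10.0729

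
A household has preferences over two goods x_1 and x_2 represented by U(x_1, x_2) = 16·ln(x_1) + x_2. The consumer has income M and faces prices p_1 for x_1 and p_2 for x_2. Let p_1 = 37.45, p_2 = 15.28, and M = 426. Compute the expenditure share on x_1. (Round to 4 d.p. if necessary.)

So x_1*(p_1,p_2) = 16·p_2/p_1, independent of income; and x_2* = (M − 16·p_2)/p_2.
At the given prices: x_1* = 16·15.28/37.45 = 6.5282, and x_2* = 11.8796.
Expenditure on x_1: 37.45·6.5282 = 244.48; share = 0.5739.

share on x_1 = 0.5739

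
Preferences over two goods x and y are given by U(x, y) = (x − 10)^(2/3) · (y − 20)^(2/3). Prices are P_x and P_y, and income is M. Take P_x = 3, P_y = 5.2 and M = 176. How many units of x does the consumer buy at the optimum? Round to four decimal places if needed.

x* = 17

Let x' = x−10, y' = y−20. MRS = y'/x' = P_x/P_y.
After buying the subsistence bundle (10, 20), a share 0.5 of the remaining income goes to x: x* = 10 + 0.5·(M − 10P_x − 20P_y)/P_x.
Discretionary income = 176 − 10·3 − 20·5.2 = 42; x* = 10 + 0.5·42/3 = 17.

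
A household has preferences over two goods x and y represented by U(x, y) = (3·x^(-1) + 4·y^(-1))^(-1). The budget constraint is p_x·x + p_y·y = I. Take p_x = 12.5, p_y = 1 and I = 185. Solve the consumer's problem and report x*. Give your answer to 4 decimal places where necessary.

x* = 11.1564

From the CES first-order condition, (3/4)·(y/x)^(2) = p_x/p_y.
Hence y/x = ((4/3)·p_x/p_y)^(1/(2)), i.e. raised to the 0.5 power.
Substitute y = (y/x)·x into the budget: x* = I/(p_x + p_y·(y/x)).
Numerically y/x = 4.082483, so x* = 185/(12.5 + 1·4.082483) = 11.1564.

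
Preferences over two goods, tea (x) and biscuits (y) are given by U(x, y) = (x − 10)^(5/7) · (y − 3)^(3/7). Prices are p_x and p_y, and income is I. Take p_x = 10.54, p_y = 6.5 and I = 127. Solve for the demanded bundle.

Substituting into the budget: x* = 10 + 0.625·(I − 10·p_x − 3·p_y)/p_x, and y* = 3 + 0.375·(…)/p_y.
Discretionary income = 127 − 10·10.54 − 3·6.5 = 2.1; x* = 10 + 0.625·2.1/10.54 = 10.1245; y* = 3 + 0.375·2.1/6.5 = 3.1212.

x* = 10.1245, y* = 3.1212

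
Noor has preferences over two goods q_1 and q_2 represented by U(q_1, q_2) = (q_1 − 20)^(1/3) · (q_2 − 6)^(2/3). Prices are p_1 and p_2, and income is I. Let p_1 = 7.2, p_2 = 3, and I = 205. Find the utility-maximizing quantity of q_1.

q_1* = 21.9907

MRS = (1/2)·(q_2−6)/(q_1−20). Tangency with p_1/p_2 gives q_2−6 = 2·(p_1/p_2)·(q_1−20).
After buying the subsistence bundle (20, 6), a share 1/3 of the remaining income goes to q_1: q_1* = 20 + 1/3·(I − 20p_1 − 6p_2)/p_1.
Discretionary income = 205 − 20·7.2 − 6·3 = 43; q_1* = 20 + 1/3·43/7.2 = 21.9907.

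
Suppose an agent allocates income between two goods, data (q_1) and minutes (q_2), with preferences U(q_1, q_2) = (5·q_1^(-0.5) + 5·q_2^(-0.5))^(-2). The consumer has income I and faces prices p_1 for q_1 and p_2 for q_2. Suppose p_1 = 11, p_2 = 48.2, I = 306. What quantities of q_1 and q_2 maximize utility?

q_1* = 10.5516, q_2* = 3.9405

MU_q_1 ∝ 5·q_1^(-1.5), MU_q_2 ∝ 5·q_2^(-1.5), so MRS = (q_2/q_1)^(1.5) = p_1/p_2.
Solve for the ratio: q_2/q_1 = [p_1/p_2]^(2/3).
With the ratio pinned down, the budget gives q_1* = I/(p_1 + p_2·(q_2/q_1)) and q_2* = (q_2/q_1)·q_1*.
Numerically q_2/q_1 = 0.373448, so q_1* = 306/(11 + 48.2·0.373448) = 10.5516 and q_2* = 0.373448·10.5516 = 3.9405.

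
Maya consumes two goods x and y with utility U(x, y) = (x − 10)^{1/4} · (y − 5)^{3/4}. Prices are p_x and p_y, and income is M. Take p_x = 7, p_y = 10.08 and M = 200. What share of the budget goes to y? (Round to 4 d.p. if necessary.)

Substituting into the budget: x* = 10 + 0.25·(M − 10·p_x − 5·p_y)/p_x, and y* = 5 + 0.75·(…)/p_y.
Discretionary income = 200 − 10·7 − 5·10.08 = 79.6; x* = 10 + 0.25·79.6/7 = 12.8429; y* = 5 + 0.75·79.6/10.08 = 10.9226.
Expenditure on y: 10.08·10.9226 = 110.1; share = 0.5505.

share on y = 0.5505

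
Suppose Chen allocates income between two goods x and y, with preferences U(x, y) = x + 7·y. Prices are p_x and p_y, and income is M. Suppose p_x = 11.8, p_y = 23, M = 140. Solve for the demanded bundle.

Linear utility — the consumer picks whichever good has higher MU/price: 1/11.8 = 0.0847 vs 7/23 = 0.3043.
y gives more utility per dollar, so spend all income on y: y* = M/p_y, x* = 0.
Numerically: x* = 0, y* = 6.087.

x* = 0, y* = 6.087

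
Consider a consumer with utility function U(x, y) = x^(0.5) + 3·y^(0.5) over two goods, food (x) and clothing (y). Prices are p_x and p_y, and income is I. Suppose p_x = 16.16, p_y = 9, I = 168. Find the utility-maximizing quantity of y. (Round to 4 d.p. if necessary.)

y* = 17.5789

MU_x ∝ x^(-0.5), MU_y ∝ 3·y^(-0.5), so MRS = (1/3)·(y/x)^(0.5) = p_x/p_y.
Solve for the ratio: y/x = [3·p_x/p_y]^(2).
Substitute y = (y/x)·x into the budget: x* = I/(p_x + p_y·(y/x)).
Numerically y/x = 29.016178, so x* = 168/(16.16 + 9·29.016178) = 0.6058 and y* = 29.016178·0.6058 = 17.5789.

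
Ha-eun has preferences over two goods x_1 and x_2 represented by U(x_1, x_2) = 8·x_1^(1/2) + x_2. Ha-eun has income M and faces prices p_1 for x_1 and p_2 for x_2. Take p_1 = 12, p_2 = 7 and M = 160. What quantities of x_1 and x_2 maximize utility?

Plugging in: x_1* = (4·7/12)² = 5.4444, x_2* = 13.5238.

x_1* = 5.4444, x_2* = 13.5238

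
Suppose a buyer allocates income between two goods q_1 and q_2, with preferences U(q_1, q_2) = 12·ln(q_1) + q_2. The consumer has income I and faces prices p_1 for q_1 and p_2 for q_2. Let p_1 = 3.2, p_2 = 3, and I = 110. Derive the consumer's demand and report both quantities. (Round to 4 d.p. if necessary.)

Set MRS = p_1/p_2: (12/q_1)/1 = p_1/p_2.
So q_1*(p_1,p_2) = 12·p_2/p_1, independent of income; and q_2* = (I − 12·p_2)/p_2.
At the given prices: q_1* = 12·3/3.2 = 11.25, and q_2* = 24.6667.

q_1* = 11.25, q_2* = 24.6667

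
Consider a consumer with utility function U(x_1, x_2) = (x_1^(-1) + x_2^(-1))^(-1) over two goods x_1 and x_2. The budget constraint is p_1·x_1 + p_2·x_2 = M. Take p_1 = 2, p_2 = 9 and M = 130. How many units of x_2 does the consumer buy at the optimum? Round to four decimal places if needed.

With the ratio pinned down, the budget gives x_1* = M/(p_1 + p_2·(x_2/x_1)) and x_2* = (x_2/x_1)·x_1*.
Numerically x_2/x_1 = 0.471405, so x_1* = 130/(2 + 9·0.471405) = 20.8245 and x_2* = 0.471405·20.8245 = 9.8168.

x_2* = 9.8168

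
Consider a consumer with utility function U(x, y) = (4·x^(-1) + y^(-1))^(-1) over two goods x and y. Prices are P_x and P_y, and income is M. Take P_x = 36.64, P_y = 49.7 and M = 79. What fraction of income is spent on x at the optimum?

share on x = 0.632

With the ratio pinned down, the budget gives x* = M/(P_x + P_y·(y/x)) and y* = (y/x)·x*.
Numerically y/x = 0.429309, so x* = 79/(36.64 + 49.7·0.429309) = 1.3626 and y* = 0.429309·1.3626 = 0.585.
Expenditure on x: 36.64·1.3626 = 49.9263; share = 0.632.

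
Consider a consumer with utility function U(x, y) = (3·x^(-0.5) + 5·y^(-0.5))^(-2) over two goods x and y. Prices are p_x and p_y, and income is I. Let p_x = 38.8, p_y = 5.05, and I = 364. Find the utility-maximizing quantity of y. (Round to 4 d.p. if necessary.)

y* = 29.9865

MRS = MU_x/MU_y = (3/5)·(y/x)^(1.5). Set equal to p_x/p_y.
Hence y/x = ((5/3)·p_x/p_y)^(1/(1.5)), i.e. raised to the 2/3 power.
Substitute y = (y/x)·x into the budget: x* = I/(p_x + p_y·(y/x)).
Numerically y/x = 5.473428, so x* = 364/(38.8 + 5.05·5.473428) = 5.4786 and y* = 5.473428·5.4786 = 29.9865.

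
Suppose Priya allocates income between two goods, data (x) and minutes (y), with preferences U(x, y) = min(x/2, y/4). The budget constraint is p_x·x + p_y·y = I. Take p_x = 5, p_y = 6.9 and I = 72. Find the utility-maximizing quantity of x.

x* = 3.8298

With perfect complements, no substitution: consume in ratio x:y = 2:4.
Budget: p_x·x + p_y·2·x = I, so (2·p_x + 4·p_y)·x = 2·I.
Demand: x*(p_x,p_y,I) = 2·I/(2·p_x + 4·p_y), y* = 4·I/(2·p_x + 4·p_y).
Here 2·5 + 4·6.9 = 37.6, giving x* = 3.8298.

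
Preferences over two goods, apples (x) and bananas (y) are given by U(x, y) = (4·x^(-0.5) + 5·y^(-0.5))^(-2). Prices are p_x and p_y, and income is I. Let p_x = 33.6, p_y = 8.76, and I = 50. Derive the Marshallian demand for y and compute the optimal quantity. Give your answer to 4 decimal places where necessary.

y* = 2.4299

From the CES first-order condition, (4/5)·(y/x)^(1.5) = p_x/p_y.
Hence y/x = ((5/4)·p_x/p_y)^(1/(1.5)), i.e. raised to the 2/3 power.
With the ratio pinned down, the budget gives x* = I/(p_x + p_y·(y/x)) and y* = (y/x)·x*.
Numerically y/x = 2.843349, so x* = 50/(33.6 + 8.76·2.843349) = 0.8546 and y* = 2.843349·0.8546 = 2.4299.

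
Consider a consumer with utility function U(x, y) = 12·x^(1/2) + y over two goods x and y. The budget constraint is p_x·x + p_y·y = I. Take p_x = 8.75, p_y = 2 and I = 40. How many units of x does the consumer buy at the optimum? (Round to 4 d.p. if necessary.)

MU_x = 6/√x, MU_y = 1. Tangency: 6/√x = p_x/p_y.
Thus x* = (6·p_y/p_x)² — independent of I — with the rest of income spent on y.
Plugging in: x* = (6·2/8.75)² = 1.8808.

x* = 1.8808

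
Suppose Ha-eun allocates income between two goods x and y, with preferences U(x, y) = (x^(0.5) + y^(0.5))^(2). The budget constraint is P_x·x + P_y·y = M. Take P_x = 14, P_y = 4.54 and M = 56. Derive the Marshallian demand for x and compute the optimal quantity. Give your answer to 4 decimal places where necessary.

x* = 0.9795

From the CES first-order condition, (y/x)^(0.5) = P_x/P_y.
Solve for the ratio: y/x = [P_x/P_y]^(2).
With the ratio pinned down, the budget gives x* = M/(P_x + P_y·(y/x)) and y* = (y/x)·x*.
Numerically y/x = 9.509208, so x* = 56/(14 + 4.54·9.509208) = 0.9795.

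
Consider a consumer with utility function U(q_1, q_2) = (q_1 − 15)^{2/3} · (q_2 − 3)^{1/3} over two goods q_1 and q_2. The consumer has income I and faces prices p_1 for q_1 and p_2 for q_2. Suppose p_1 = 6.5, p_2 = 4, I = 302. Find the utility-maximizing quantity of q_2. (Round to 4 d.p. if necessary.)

Let q_1' = q_1−15, q_2' = q_2−3. MRS = 2·q_2'/q_1' = p_1/p_2.
After buying the subsistence bundle (15, 3), a share 2/3 of the remaining income goes to q_1: q_1* = 15 + 2/3·(I − 15p_1 − 3p_2)/p_1.
Discretionary income = 302 − 15·6.5 − 3·4 = 192.5; q_2* = 3 + 1/3·192.5/4 = 19.0417.

q_2* = 19.0417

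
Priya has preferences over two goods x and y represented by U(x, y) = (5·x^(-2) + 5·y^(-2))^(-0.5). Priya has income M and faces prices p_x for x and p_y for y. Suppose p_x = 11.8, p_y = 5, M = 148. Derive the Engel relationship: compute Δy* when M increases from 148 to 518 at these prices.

Δy* = 26.6899

MU_x ∝ 5·x^(-3), MU_y ∝ 5·y^(-3), so MRS = (y/x)^(3) = p_x/p_y.
Solve for the ratio: y/x = [p_x/p_y]^(1/3).
Substitute y = (y/x)·x into the budget: x* = M/(p_x + p_y·(y/x)).
Numerically y/x = 1.331386, so x* = 148/(11.8 + 5·1.331386) = 8.0187 and y* = 1.331386·8.0187 = 10.6759.
At M' = 518: y* = 37.3658. Change: 37.3658 − 10.6759 = 26.6899.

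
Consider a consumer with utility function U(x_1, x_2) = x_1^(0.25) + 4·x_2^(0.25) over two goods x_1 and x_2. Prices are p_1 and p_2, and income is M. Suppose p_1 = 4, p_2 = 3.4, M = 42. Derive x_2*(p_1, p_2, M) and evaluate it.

x_2* = 10.7493

Substitute x_2 = (x_2/x_1)·x_1 into the budget: x_1* = M/(p_1 + p_2·(x_2/x_1)).
Numerically x_2/x_1 = 7.885963, so x_1* = 42/(4 + 3.4·7.885963) = 1.3631 and x_2* = 7.885963·1.3631 = 10.7493.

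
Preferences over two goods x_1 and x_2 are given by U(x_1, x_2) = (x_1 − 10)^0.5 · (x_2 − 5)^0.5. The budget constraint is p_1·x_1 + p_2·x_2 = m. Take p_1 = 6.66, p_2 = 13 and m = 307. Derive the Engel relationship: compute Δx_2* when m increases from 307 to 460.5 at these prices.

Δx_2* = 5.9038

Let x_1' = x_1−10, x_2' = x_2−5. MRS = x_2'/x_1' = p_1/p_2.
Substituting into the budget: x_1* = 10 + 0.5·(m − 10·p_1 − 5·p_2)/p_1, and x_2* = 5 + 0.5·(…)/p_2.
Discretionary income = 307 − 10·6.66 − 5·13 = 175.4; x_2* = 5 + 0.5·175.4/13 = 11.7462.
At m' = 460.5: x_2* = 17.65. Change: 17.65 − 11.7462 = 5.9038.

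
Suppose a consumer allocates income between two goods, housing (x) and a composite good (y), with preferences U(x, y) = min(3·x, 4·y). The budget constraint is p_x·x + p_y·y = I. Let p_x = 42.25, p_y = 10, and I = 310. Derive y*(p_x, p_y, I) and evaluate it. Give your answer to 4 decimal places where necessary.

y* = 4.6734

With perfect complements, no substitution: consume in ratio x:y = 4:3.
Budget: p_x·x + p_y·(3/4)·x = I, so (4·p_x + 3·p_y)·x = 4·I.
Demand: x*(p_x,p_y,I) = 4·I/(4·p_x + 3·p_y), y* = 3·I/(4·p_x + 3·p_y).
Here 4·42.25 + 3·10 = 199, giving y* = 4.6734.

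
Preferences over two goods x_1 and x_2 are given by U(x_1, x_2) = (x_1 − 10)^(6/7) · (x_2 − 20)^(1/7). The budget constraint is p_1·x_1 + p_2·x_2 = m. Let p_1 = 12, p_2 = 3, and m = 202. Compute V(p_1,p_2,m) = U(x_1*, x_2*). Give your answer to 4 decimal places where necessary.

Discretionary income = 202 − 10·12 − 20·3 = 22; x_1* = 10 + 6/7·22/12 = 11.5714; x_2* = 20 + 1/7·22/3 = 21.0476.
Utility at the optimum: U(11.5714, 21.0476) = 1.483.

V = 1.483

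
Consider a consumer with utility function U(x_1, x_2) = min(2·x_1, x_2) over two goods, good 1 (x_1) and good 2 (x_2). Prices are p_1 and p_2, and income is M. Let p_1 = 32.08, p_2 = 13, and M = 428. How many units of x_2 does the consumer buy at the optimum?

x_2* = 14.7383

Demand: x_1*(p_1,p_2,M) = M/(p_1 + 2·p_2), x_2* = 2·M/(p_1 + 2·p_2).
Here 32.08 + 2·13 = 58.08, giving x_2* = 14.7383.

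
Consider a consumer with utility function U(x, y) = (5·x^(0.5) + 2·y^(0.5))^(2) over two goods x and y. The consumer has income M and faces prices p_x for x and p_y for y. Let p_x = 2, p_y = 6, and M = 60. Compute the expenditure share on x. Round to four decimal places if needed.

MRS = MU_x/MU_y = (5/2)·(y/x)^(0.5). Set equal to p_x/p_y.
Solve for the ratio: y/x = [(2/5)·p_x/p_y]^(2).
With the ratio pinned down, the budget gives x* = M/(p_x + p_y·(y/x)) and y* = (y/x)·x*.
Numerically y/x = 0.017778, so x* = 60/(2 + 6·0.017778) = 28.481 and y* = 0.017778·28.481 = 0.5063.
Expenditure on x: 2·28.481 = 56.962; share = 0.9494.

share on x = 0.9494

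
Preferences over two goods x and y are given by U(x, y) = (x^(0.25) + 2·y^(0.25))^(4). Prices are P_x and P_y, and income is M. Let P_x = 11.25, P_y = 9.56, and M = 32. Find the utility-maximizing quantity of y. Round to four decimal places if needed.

y* = 2.4328

MU_x ∝ x^(-0.75), MU_y ∝ 2·y^(-0.75), so MRS = (1/2)·(y/x)^(0.75) = P_x/P_y.
Solve for the ratio: y/x = [2·P_x/P_y]^(4/3).
With the ratio pinned down, the budget gives x* = M/(P_x + P_y·(y/x)) and y* = (y/x)·x*.
Numerically y/x = 3.130638, so x* = 32/(11.25 + 9.56·3.130638) = 0.7771 and y* = 3.130638·0.7771 = 2.4328.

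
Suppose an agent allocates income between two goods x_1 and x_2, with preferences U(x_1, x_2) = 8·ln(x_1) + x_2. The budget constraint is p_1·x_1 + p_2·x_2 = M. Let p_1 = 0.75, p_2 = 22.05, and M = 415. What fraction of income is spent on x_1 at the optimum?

share on x_1 = 0.4251

At the given prices: x_1* = 8·22.05/0.75 = 235.2, and x_2* = 10.8209.
Expenditure on x_1: 0.75·235.2 = 176.4; share = 0.4251.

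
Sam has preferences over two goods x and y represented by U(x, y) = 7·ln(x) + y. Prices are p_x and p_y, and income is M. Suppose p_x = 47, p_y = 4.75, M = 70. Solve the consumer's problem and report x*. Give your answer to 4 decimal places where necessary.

x* = 0.7074

Set MRS = p_x/p_y: (7/x)/1 = p_x/p_y.
So x*(p_x,p_y) = 7·p_y/p_x, independent of income; and y* = (M − 7·p_y)/p_y.
At the given prices: x* = 7·4.75/47 = 0.7074.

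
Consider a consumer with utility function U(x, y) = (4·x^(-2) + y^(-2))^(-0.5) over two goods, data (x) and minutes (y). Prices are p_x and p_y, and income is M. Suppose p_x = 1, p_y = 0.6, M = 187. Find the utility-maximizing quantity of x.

x* = 129.1311

MRS = MU_x/MU_y = 4·(y/x)^(3). Set equal to p_x/p_y.
Hence y/x = ((1/4)·p_x/p_y)^(1/(3)), i.e. raised to the 1/3 power.
Substitute y = (y/x)·x into the budget: x* = M/(p_x + p_y·(y/x)).
Numerically y/x = 0.746901, so x* = 187/(1 + 0.6·0.746901) = 129.1311.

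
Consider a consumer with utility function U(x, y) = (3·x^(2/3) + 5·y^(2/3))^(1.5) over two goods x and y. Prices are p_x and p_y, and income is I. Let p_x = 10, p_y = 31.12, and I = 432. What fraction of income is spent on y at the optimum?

MU_x ∝ 3·x^(-1/3), MU_y ∝ 5·y^(-1/3), so MRS = (3/5)·(y/x)^(1/3) = p_x/p_y.
Hence y/x = ((5/3)·p_x/p_y)^(1/(1/3)), i.e. raised to the 3 power.
Substitute y = (y/x)·x into the budget: x* = I/(p_x + p_y·(y/x)).
Numerically y/x = 0.153613, so x* = 432/(10 + 31.12·0.153613) = 29.2278 and y* = 0.153613·29.2278 = 4.4898.
Expenditure on y: 31.12·4.4898 = 139.7217; share = 0.3234.

share on y = 0.3234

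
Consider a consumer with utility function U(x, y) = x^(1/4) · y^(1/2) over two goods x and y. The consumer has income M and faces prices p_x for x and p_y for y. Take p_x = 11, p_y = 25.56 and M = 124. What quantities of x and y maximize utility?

Tangency: MRS = (1/2)·y/x = p_x/p_y.
Rearranging, p_y·y = 2·p_x·x. Substituting into the budget gives p_x·x·(1 + 2) = M.
Demand: x*(p_x,p_y,M) = 1/3·M/p_x and y* = 2/3·M/p_y.
At p_x=11, p_y=25.56, M=124: x* = 1/3·124/11 = 3.7576, y* = 3.2342.

x* = 3.7576, y* = 3.2342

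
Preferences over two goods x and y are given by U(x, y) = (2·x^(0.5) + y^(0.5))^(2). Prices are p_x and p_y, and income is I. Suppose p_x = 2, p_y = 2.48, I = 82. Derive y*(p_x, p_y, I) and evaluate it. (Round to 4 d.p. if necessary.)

y* = 5.5477

From the CES first-order condition, 2·(y/x)^(0.5) = p_x/p_y.
Solve for the ratio: y/x = [(1/2)·p_x/p_y]^(2).
Substitute y = (y/x)·x into the budget: x* = I/(p_x + p_y·(y/x)).
Numerically y/x = 0.162591, so x* = 82/(2 + 2.48·0.162591) = 34.1208 and y* = 0.162591·34.1208 = 5.5477.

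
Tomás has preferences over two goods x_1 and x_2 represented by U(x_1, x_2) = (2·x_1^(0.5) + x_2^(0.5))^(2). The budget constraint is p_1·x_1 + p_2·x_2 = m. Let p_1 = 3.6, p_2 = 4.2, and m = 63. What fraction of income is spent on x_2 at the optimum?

share on x_2 = 0.1765

From the CES first-order condition, 2·(x_2/x_1)^(0.5) = p_1/p_2.
Hence x_2/x_1 = ((1/2)·p_1/p_2)^(1/(0.5)), i.e. raised to the 2 power.
Substitute x_2 = (x_2/x_1)·x_1 into the budget: x_1* = m/(p_1 + p_2·(x_2/x_1)).
Numerically x_2/x_1 = 0.183673, so x_1* = 63/(3.6 + 4.2·0.183673) = 14.4118 and x_2* = 0.183673·14.4118 = 2.6471.
Expenditure on x_2: 4.2·2.6471 = 11.1176; share = 0.1765.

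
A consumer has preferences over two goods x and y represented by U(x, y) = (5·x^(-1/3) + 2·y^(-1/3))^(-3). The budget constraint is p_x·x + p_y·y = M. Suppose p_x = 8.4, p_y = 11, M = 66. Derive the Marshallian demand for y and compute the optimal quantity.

y* = 2.099

From the CES first-order condition, (5/2)·(y/x)^(4/3) = p_x/p_y.
Solve for the ratio: y/x = [(2/5)·p_x/p_y]^(0.75).
With the ratio pinned down, the budget gives x* = M/(p_x + p_y·(y/x)) and y* = (y/x)·x*.
Numerically y/x = 0.410875, so x* = 66/(8.4 + 11·0.410875) = 5.1085 and y* = 0.410875·5.1085 = 2.099.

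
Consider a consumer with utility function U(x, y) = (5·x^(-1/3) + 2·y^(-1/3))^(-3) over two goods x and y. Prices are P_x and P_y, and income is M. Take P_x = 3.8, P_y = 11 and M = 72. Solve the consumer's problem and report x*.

MRS = MU_x/MU_y = (5/2)·(y/x)^(4/3). Set equal to P_x/P_y.
Hence y/x = ((2/5)·P_x/P_y)^(1/(4/3)), i.e. raised to the 0.75 power.
Substitute y = (y/x)·x into the budget: x* = M/(P_x + P_y·(y/x)).
Numerically y/x = 0.226641, so x* = 72/(3.8 + 11·0.226641) = 11.4412.

x* = 11.4412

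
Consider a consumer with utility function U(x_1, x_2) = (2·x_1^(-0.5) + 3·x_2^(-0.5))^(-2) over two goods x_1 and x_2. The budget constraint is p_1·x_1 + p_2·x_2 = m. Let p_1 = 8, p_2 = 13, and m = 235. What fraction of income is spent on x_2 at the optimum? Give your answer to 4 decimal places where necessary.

share on x_2 = 0.6064

MU_x_1 ∝ 2·x_1^(-1.5), MU_x_2 ∝ 3·x_2^(-1.5), so MRS = (2/3)·(x_2/x_1)^(1.5) = p_1/p_2.
Hence x_2/x_1 = ((3/2)·p_1/p_2)^(1/(1.5)), i.e. raised to the 2/3 power.
Substitute x_2 = (x_2/x_1)·x_1 into the budget: x_1* = m/(p_1 + p_2·(x_2/x_1)).
Numerically x_2/x_1 = 0.948037, so x_1* = 235/(8 + 13·0.948037) = 11.5624 and x_2* = 0.948037·11.5624 = 10.9616.
Expenditure on x_2: 13·10.9616 = 142.5007; share = 0.6064.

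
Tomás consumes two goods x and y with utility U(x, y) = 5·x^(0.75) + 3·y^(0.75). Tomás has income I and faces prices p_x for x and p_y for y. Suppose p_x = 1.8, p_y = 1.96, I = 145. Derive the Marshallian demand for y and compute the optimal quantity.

MRS = MU_x/MU_y = (5/3)·(y/x)^(0.25). Set equal to p_x/p_y.
Solve for the ratio: y/x = [(3/5)·p_x/p_y]^(4).
Substitute y = (y/x)·x into the budget: x* = I/(p_x + p_y·(y/x)).
Numerically y/x = 0.092187, so x* = 145/(1.8 + 1.96·0.092187) = 73.2069 and y* = 0.092187·73.2069 = 6.7487.

y* = 6.7487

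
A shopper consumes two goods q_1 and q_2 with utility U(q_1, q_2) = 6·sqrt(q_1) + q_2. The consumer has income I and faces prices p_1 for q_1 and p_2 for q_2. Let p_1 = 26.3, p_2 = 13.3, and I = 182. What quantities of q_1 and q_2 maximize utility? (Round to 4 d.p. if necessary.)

q_1* = 2.3016, q_2* = 9.1329

Solve: √q_1 = 3·p_2/p_1, so q_1*(p_1,p_2) = (3·p_2/p_1)², and q_2* = (I − p_1·q_1*)/p_2.
Plugging in: q_1* = (3·13.3/26.3)² = 2.3016, q_2* = 9.1329.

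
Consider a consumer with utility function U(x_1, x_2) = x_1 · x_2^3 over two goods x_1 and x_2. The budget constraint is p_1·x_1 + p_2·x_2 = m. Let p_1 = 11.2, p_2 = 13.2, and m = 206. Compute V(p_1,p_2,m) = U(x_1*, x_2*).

V = 7373.1465

At p_1=11.2, p_2=13.2, m=206: x_1* = 0.25·206/11.2 = 4.5982, x_2* = 11.7045.
Utility at the optimum: U(4.5982, 11.7045) = 7373.1465.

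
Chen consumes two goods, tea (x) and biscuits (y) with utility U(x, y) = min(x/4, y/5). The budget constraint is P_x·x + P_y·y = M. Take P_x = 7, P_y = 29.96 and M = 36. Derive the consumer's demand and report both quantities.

x* = 0.8099, y* = 1.0124

With perfect complements, no substitution: consume in ratio x:y = 4:5.
Budget: P_x·x + P_y·(5/4)·x = M, so (4·P_x + 5·P_y)·x = 4·M.
Demand: x*(P_x,P_y,M) = 4·M/(4·P_x + 5·P_y), y* = 5·M/(4·P_x + 5·P_y).
Here 4·7 + 5·29.96 = 177.8, giving x* = 0.8099 and y* = 1.0124.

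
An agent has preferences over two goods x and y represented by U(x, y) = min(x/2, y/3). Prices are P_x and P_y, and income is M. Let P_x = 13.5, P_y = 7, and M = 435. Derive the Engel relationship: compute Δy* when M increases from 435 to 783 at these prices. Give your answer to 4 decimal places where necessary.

Leontief preferences: the optimum is at the kink where x/2 = y/3, i.e. y = (3/2)·x.
Budget: P_x·x + P_y·(3/2)·x = M, so (2·P_x + 3·P_y)·x = 2·M.
Demand: x*(P_x,P_y,M) = 2·M/(2·P_x + 3·P_y), y* = 3·M/(2·P_x + 3·P_y).
Here 2·13.5 + 3·7 = 48, giving y* = 27.1875.
At M' = 783: y* = 48.9375. Change: 48.9375 − 27.1875 = 21.75.

Δy* = 21.75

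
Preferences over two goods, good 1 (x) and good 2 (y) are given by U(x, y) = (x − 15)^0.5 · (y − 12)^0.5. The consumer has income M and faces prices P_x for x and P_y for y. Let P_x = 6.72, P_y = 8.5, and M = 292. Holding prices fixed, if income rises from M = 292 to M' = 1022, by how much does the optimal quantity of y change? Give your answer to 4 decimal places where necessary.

Δy* = 42.9412

MRS = (y−12)/(x−15). Tangency with P_x/P_y gives y−12 = (P_x/P_y)·(x−15).
After buying the subsistence bundle (15, 12), a share 0.5 of the remaining income goes to x: x* = 15 + 0.5·(M − 15P_x − 12P_y)/P_x.
Discretionary income = 292 − 15·6.72 − 12·8.5 = 89.2; y* = 12 + 0.5·89.2/8.5 = 17.2471.
At M' = 1022: y* = 60.1882. Change: 60.1882 − 17.2471 = 42.9412.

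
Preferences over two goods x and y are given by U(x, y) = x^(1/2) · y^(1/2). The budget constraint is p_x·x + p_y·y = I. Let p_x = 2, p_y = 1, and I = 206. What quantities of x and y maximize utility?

x* = 51.5, y* = 103

The MRS is y/x. Set MRS = p_x/p_y.
So 0.5·p_y·y = 0.5·p_x·x; combined with the budget, a share 0.5 of income goes to x.
Demand: x*(p_x,p_y,I) = 0.5·I/p_x and y* = 0.5·I/p_y.
At p_x=2, p_y=1, I=206: x* = 0.5·206/2 = 51.5, y* = 103.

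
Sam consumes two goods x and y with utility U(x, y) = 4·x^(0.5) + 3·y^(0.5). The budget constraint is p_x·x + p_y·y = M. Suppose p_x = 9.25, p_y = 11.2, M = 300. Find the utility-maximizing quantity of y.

MRS = MU_x/MU_y = (4/3)·(y/x)^(0.5). Set equal to p_x/p_y.
Hence y/x = ((3/4)·p_x/p_y)^(1/(0.5)), i.e. raised to the 2 power.
With the ratio pinned down, the budget gives x* = M/(p_x + p_y·(y/x)) and y* = (y/x)·x*.
Numerically y/x = 0.383681, so x* = 300/(9.25 + 11.2·0.383681) = 22.1448 and y* = 0.383681·22.1448 = 8.4965.

y* = 8.4965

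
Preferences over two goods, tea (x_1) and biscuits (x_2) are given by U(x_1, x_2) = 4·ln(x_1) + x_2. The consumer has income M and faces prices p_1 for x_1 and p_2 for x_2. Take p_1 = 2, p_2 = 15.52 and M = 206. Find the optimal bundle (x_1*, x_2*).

MU_x_1 = 4/x_1, MU_x_2 = 1. Tangency: 4/x_1 = p_1/p_2.
So x_1*(p_1,p_2) = 4·p_2/p_1, independent of income; and x_2* = (M − 4·p_2)/p_2.
At the given prices: x_1* = 4·15.52/2 = 31.04, and x_2* = 9.2732.

x_1* = 31.04, x_2* = 9.2732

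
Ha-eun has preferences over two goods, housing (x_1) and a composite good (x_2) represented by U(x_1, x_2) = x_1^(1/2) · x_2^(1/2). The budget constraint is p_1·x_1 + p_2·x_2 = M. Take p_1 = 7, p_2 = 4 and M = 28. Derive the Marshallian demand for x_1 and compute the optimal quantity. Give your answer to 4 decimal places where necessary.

x_1* = 2

MU_x_1/MU_x_2 = (0.5·x_2)/(0.5·x_1); tangency sets this equal to p_1/p_2.
Rearranging, p_2·x_2 = p_1·x_1. Substituting into the budget gives p_1·x_1·(1 + 1) = M.
Demand: x_1*(p_1,p_2,M) = 0.5·M/p_1 and x_2* = 0.5·M/p_2.
At p_1=7, p_2=4, M=28: x_1* = 0.5·28/7 = 2.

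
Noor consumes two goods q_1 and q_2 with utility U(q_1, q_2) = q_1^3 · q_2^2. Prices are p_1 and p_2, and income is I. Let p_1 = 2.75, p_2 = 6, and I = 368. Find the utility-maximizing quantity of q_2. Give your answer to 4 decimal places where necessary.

q_2* = 24.5333

MU_q_1/MU_q_2 = (3·q_2)/(2·q_1); tangency sets this equal to p_1/p_2.
Rearranging, p_2·q_2 = (2/3)·p_1·q_1. Substituting into the budget gives p_1·q_1·(1 + (2/3)) = I.
Demand: q_1*(p_1,p_2,I) = 0.6·I/p_1 and q_2* = 0.4·I/p_2.
At p_1=2.75, p_2=6, I=368: q_2* = 0.4·368/6 = 24.5333.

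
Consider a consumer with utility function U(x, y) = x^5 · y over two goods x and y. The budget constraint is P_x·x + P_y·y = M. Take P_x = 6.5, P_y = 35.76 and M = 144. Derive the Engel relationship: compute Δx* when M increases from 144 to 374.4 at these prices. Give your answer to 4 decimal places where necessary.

Δx* = 29.5385

MU_x/MU_y = (5·y)/(x); tangency sets this equal to P_x/P_y.
So 5·P_y·y = P_x·x; combined with the budget, a share 5/6 of income goes to x.
Demand: x*(P_x,P_y,M) = 5/6·M/P_x and y* = 1/6·M/P_y.
At P_x=6.5, P_y=35.76, M=144: x* = 5/6·144/6.5 = 18.4615.
At M' = 374.4: x* = 48. Change: 48 − 18.4615 = 29.5385.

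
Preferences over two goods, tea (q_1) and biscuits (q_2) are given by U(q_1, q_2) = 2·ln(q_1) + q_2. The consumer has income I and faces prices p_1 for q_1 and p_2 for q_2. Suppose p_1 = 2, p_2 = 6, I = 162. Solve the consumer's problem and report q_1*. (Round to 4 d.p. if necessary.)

Set MRS = p_1/p_2: (2/q_1)/1 = p_1/p_2.
So q_1*(p_1,p_2) = 2·p_2/p_1, independent of income; and q_2* = (I − 2·p_2)/p_2.
At the given prices: q_1* = 2·6/2 = 6.

q_1* = 6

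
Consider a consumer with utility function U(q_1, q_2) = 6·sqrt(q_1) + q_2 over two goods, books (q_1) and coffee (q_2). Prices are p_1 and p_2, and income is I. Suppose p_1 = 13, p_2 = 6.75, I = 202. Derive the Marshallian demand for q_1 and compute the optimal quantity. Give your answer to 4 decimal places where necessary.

q_1* = 2.4264

MU_q_1 = 3/√q_1, MU_q_2 = 1. Tangency: 3/√q_1 = p_1/p_2.
Thus q_1* = (3·p_2/p_1)² — independent of I — with the rest of income spent on q_2.
Plugging in: q_1* = (3·6.75/13)² = 2.4264.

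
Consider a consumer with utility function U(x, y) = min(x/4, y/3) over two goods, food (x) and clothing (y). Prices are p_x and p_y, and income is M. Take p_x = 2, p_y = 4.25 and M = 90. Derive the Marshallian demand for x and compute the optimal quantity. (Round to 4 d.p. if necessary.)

With perfect complements, no substitution: consume in ratio x:y = 4:3.
Budget: p_x·x + p_y·(3/4)·x = M, so (4·p_x + 3·p_y)·x = 4·M.
Demand: x*(p_x,p_y,M) = 4·M/(4·p_x + 3·p_y), y* = 3·M/(4·p_x + 3·p_y).
Here 4·2 + 3·4.25 = 20.75, giving x* = 17.3494.

x* = 17.3494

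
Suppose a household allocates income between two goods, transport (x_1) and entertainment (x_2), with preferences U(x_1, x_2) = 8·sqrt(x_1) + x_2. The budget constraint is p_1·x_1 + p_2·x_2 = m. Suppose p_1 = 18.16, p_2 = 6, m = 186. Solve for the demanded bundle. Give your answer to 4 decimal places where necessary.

MU_x_1 = 4/√x_1, MU_x_2 = 1. Tangency: 4/√x_1 = p_1/p_2.
Thus x_1* = (4·p_2/p_1)² — independent of m — with the rest of income spent on x_2.
Plugging in: x_1* = (4·6/18.16)² = 1.7466, x_2* = 25.7137.

x_1* = 1.7466, x_2* = 25.7137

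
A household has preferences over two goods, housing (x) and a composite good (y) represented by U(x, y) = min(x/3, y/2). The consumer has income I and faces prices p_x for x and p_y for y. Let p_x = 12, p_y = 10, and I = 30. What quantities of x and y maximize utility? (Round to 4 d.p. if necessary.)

Leontief preferences: the optimum is at the kink where x/3 = y/2, i.e. y = (2/3)·x.
Budget: p_x·x + p_y·(2/3)·x = I, so (3·p_x + 2·p_y)·x = 3·I.
Demand: x*(p_x,p_y,I) = 3·I/(3·p_x + 2·p_y), y* = 2·I/(3·p_x + 2·p_y).
Here 3·12 + 2·10 = 56, giving x* = 1.6071 and y* = 1.0714.

x* = 1.6071, y* = 1.0714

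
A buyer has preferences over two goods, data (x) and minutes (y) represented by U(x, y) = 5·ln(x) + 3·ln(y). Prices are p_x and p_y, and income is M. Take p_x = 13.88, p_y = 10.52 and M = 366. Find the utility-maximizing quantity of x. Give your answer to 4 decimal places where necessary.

x* = 16.4805

Demand: x*(p_x,p_y,M) = 0.625·M/p_x and y* = 0.375·M/p_y.
At p_x=13.88, p_y=10.52, M=366: x* = 0.625·366/13.88 = 16.4805.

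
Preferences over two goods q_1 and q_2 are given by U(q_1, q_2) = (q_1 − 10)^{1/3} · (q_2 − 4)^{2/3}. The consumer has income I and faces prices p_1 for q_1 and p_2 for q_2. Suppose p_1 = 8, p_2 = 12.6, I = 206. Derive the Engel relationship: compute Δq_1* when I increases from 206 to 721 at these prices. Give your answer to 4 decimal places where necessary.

Let q_1' = q_1−10, q_2' = q_2−4. MRS = (1/2)·q_2'/q_1' = p_1/p_2.
Substituting into the budget: q_1* = 10 + 1/3·(I − 10·p_1 − 4·p_2)/p_1, and q_2* = 4 + 2/3·(…)/p_2.
Discretionary income = 206 − 10·8 − 4·12.6 = 75.6; q_1* = 10 + 1/3·75.6/8 = 13.15.
At I' = 721: q_1* = 34.6083. Change: 34.6083 − 13.15 = 21.4583.

Δq_1* = 21.4583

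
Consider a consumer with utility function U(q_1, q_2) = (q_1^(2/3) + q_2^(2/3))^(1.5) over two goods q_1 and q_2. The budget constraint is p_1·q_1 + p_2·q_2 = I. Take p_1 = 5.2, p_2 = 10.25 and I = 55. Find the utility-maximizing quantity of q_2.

MRS = MU_q_1/MU_q_2 = (q_2/q_1)^(1/3). Set equal to p_1/p_2.
Hence q_2/q_1 = (p_1/p_2)^(1/(1/3)), i.e. raised to the 3 power.
With the ratio pinned down, the budget gives q_1* = I/(p_1 + p_2·(q_2/q_1)) and q_2* = (q_2/q_1)·q_1*.
Numerically q_2/q_1 = 0.130569, so q_1* = 55/(5.2 + 10.25·0.130569) = 8.4119 and q_2* = 0.130569·8.4119 = 1.0983.

q_2* = 1.0983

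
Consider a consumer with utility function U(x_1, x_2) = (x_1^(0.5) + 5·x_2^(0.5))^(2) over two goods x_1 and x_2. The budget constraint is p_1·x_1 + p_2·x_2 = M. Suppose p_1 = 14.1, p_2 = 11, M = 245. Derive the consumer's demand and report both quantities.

x_1* = 0.5258, x_2* = 21.5987

MRS = MU_x_1/MU_x_2 = (1/5)·(x_2/x_1)^(0.5). Set equal to p_1/p_2.
Hence x_2/x_1 = (5·p_1/p_2)^(1/(0.5)), i.e. raised to the 2 power.
With the ratio pinned down, the budget gives x_1* = M/(p_1 + p_2·(x_2/x_1)) and x_2* = (x_2/x_1)·x_1*.
Numerically x_2/x_1 = 41.076446, so x_1* = 245/(14.1 + 11·41.076446) = 0.5258 and x_2* = 41.076446·0.5258 = 21.5987.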